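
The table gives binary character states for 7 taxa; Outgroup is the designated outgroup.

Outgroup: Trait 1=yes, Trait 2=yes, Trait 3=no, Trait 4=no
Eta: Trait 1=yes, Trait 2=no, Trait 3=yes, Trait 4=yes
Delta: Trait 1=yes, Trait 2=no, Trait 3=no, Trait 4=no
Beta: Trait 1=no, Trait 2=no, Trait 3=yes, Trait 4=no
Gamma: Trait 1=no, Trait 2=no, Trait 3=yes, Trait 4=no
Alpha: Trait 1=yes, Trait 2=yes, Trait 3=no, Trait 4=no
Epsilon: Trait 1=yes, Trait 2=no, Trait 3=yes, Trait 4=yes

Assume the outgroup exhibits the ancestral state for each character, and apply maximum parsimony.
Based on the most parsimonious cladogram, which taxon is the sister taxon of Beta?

Gamma

Character polarity is set by the outgroup: the derived state is whichever differs from the outgroup's state, so for Trait 1, Trait 2 the derived state is 'no', and for the remaining characters it is 'yes'.
Only Beta and Gamma show the derived state 'no' for Trait 1, supporting them as a clade.
Trait 2 (derived state 'no') is shared by Beta, Delta, Epsilon, Eta, and Gamma — a synapomorphy uniting that clade.
Trait 3: derived state 'yes' in Beta, Epsilon, Eta, and Gamma only — synapomorphy for {Beta, Epsilon, Eta, Gamma}.
Trait 4: derived state 'yes' in Epsilon and Eta only — synapomorphy for {Epsilon, Eta}.
Most parsimonious ingroup topology: ((((Eta,Epsilon),(Beta,Gamma)),Delta),Alpha).
Beta and Gamma form a cherry on this tree, so they are sister taxa.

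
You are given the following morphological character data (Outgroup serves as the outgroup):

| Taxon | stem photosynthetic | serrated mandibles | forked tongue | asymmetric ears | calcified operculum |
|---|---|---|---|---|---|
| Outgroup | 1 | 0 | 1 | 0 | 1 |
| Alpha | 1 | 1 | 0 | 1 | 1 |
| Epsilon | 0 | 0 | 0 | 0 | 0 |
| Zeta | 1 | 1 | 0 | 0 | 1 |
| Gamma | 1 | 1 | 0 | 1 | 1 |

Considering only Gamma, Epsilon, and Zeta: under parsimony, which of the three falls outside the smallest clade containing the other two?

Character polarity is set by the outgroup: the derived state is whichever differs from the outgroup's state, so for stem photosynthetic, forked tongue, calcified operculum the derived state is '0', and for the remaining characters it is '1'.
stem photosynthetic: derived state '0' in Epsilon only — an autapomorphy, so it tells us nothing about relationships among taxa.
Only Alpha, Gamma, and Zeta show the derived state '1' for serrated mandibles, supporting them as a clade.
All ingroup taxa share the derived state '0' for forked tongue; it defines the ingroup but does not resolve relationships within it.
asymmetric ears: derived state '1' in Alpha and Gamma only — synapomorphy for {Alpha, Gamma}.
calcified operculum (derived state '0') is unique to Epsilon (autapomorphy; uninformative for grouping).
Most parsimonious ingroup topology: (((Alpha,Gamma),Zeta),Epsilon).
Gamma and Zeta share a more recent common ancestor with each other than either does with Epsilon, so Epsilon is the least closely related of the three.

Epsilon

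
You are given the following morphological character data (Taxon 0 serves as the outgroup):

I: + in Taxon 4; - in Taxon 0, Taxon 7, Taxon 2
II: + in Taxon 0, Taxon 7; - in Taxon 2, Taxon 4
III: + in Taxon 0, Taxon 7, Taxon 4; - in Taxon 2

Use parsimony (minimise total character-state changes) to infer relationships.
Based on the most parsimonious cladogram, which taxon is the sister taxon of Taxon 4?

Taxon 2

Character polarity is set by the outgroup: the derived state is whichever differs from the outgroup's state, so for II, III the derived state is '-', and for the remaining characters it is '+'.
I: derived state '+' in Taxon 4 only — an autapomorphy, so it tells us nothing about relationships among taxa.
II: derived state '-' in Taxon 2 and Taxon 4 only — synapomorphy for {Taxon 2, Taxon 4}.
III (derived state '-') is unique to Taxon 2 (autapomorphy; uninformative for grouping).
Most parsimonious ingroup topology: (Taxon 7,(Taxon 2,Taxon 4)).
Taxon 4 and Taxon 2 form a cherry on this tree, so they are sister taxa.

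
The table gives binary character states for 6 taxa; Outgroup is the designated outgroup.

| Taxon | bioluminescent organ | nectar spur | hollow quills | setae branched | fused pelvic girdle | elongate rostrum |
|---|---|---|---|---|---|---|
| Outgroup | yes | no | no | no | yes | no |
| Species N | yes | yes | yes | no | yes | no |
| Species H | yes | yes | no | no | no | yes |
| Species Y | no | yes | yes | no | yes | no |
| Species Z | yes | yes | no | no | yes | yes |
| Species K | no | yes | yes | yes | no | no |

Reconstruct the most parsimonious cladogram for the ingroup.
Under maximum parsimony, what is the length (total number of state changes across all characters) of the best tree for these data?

Character polarity is set by the outgroup: the derived state is whichever differs from the outgroup's state, so for bioluminescent organ, fused pelvic girdle the derived state is 'no', and for the remaining characters it is 'yes'.
bioluminescent organ: derived state 'no' in Species K and Species Y only — synapomorphy for {Species K, Species Y}.
nectar spur (derived state 'yes') is shared by all ingroup taxa — unites the whole ingroup.
hollow quills (derived state 'yes') is shared by Species K, Species N, and Species Y — a synapomorphy uniting that clade.
setae branched: derived state 'yes' in Species K only — an autapomorphy, so it tells us nothing about relationships among taxa.
fused pelvic girdle groups Species H and Species K, which is incompatible with the clades supported by the remaining characters; treating it as convergent (homoplasy) costs fewer steps than any alternative tree.
Only Species H and Species Z show the derived state 'yes' for elongate rostrum, supporting them as a clade.
Most parsimonious ingroup topology: ((Species N,(Species Y,Species K)),(Species H,Species Z)).
Changes per character on this tree: bioluminescent organ: 1; nectar spur: 1; hollow quills: 1; setae branched: 1; fused pelvic girdle: 2; elongate rostrum: 1.
Total = 7.

7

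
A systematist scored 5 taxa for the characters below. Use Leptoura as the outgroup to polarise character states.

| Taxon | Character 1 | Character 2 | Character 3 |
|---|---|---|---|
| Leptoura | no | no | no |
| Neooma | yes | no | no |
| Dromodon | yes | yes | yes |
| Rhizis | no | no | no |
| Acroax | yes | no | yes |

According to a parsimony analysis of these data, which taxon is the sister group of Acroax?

The outgroup has state 'no' for every character, so 'yes' is the derived state throughout.
Only Acroax, Dromodon, and Neooma show the derived state 'yes' for Character 1, supporting them as a clade.
Character 2 (derived state 'yes') is unique to Dromodon (autapomorphy; uninformative for grouping).
Only Acroax and Dromodon show the derived state 'yes' for Character 3, supporting them as a clade.
Most parsimonious ingroup topology: ((Neooma,(Dromodon,Acroax)),Rhizis).
Acroax and Dromodon form a cherry on this tree, so they are sister taxa.

Dromodon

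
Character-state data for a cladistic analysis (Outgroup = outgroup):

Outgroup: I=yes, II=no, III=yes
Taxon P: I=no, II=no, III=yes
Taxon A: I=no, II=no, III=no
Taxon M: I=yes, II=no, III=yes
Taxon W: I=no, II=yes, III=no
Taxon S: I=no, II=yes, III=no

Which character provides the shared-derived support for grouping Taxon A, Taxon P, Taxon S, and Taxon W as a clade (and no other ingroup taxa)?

Character polarity is set by the outgroup: the derived state is whichever differs from the outgroup's state, so for I, III the derived state is 'no', and for the remaining characters it is 'yes'.
Only Taxon A, Taxon P, Taxon S, and Taxon W show the derived state 'no' for I, supporting them as a clade.
Only Taxon S and Taxon W show the derived state 'yes' for II, supporting them as a clade.
III: derived state 'no' in Taxon A, Taxon S, and Taxon W only — synapomorphy for {Taxon A, Taxon S, Taxon W}.
Most parsimonious ingroup topology: ((Taxon P,(Taxon A,(Taxon W,Taxon S))),Taxon M).
The clade {Taxon A, Taxon P, Taxon S, Taxon W} is supported by I: its derived state 'no' occurs in exactly those taxa and in no other taxon (including the outgroup).

I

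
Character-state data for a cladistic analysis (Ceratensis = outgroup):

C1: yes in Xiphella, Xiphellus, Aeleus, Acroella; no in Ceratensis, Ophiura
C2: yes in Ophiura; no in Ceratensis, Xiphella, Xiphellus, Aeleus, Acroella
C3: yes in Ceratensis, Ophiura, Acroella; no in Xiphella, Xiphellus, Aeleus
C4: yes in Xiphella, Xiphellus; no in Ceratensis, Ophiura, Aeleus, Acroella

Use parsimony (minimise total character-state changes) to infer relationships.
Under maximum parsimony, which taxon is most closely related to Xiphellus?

Xiphella

Character polarity is set by the outgroup: the derived state is whichever differs from the outgroup's state, so for C3 the derived state is 'no', and for the remaining characters it is 'yes'.
C1 (derived state 'yes') is shared by Acroella, Aeleus, Xiphella, and Xiphellus — a synapomorphy uniting that clade.
C2 (derived state 'yes') is unique to Ophiura (autapomorphy; uninformative for grouping).
C3: derived state 'no' in Aeleus, Xiphella, and Xiphellus only — synapomorphy for {Aeleus, Xiphella, Xiphellus}.
C4 (derived state 'yes') is shared by Xiphella and Xiphellus — a synapomorphy uniting that clade.
Most parsimonious ingroup topology: (Ophiura,(((Xiphella,Xiphellus),Aeleus),Acroella)).
Xiphellus and Xiphella form a cherry on this tree, so they are sister taxa.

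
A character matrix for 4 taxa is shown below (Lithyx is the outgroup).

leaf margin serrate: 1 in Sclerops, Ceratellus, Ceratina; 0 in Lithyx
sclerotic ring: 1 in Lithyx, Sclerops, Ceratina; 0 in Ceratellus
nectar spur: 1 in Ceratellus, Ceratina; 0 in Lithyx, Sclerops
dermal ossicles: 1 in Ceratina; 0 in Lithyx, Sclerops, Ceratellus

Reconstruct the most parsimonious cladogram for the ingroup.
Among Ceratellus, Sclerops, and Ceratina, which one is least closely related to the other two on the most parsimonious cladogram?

Sclerops

Character polarity is set by the outgroup: the derived state is whichever differs from the outgroup's state, so for sclerotic ring the derived state is '0', and for the remaining characters it is '1'.
All ingroup taxa share the derived state '1' for leaf margin serrate; it defines the ingroup but does not resolve relationships within it.
sclerotic ring (derived state '0') is unique to Ceratellus (autapomorphy; uninformative for grouping).
Only Ceratellus and Ceratina show the derived state '1' for nectar spur, supporting them as a clade.
dermal ossicles: derived state '1' in Ceratina only — an autapomorphy, so it tells us nothing about relationships among taxa.
Most parsimonious ingroup topology: (Sclerops,(Ceratellus,Ceratina)).
Ceratina and Ceratellus share a more recent common ancestor with each other than either does with Sclerops, so Sclerops is the least closely related of the three.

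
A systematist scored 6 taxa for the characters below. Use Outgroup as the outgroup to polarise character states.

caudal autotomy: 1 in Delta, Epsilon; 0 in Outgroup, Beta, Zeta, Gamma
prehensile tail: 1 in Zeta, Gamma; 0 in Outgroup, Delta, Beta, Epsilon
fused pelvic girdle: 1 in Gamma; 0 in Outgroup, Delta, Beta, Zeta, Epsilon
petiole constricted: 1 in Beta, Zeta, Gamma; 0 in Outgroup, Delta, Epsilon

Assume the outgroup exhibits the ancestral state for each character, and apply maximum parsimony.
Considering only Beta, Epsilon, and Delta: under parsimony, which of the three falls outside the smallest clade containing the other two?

The outgroup has state '0' for every character, so '1' is the derived state throughout.
caudal autotomy (derived state '1') is shared by Delta and Epsilon — a synapomorphy uniting that clade.
prehensile tail (derived state '1') is shared by Gamma and Zeta — a synapomorphy uniting that clade.
fused pelvic girdle: derived state '1' in Gamma only — an autapomorphy, so it tells us nothing about relationships among taxa.
Only Beta, Gamma, and Zeta show the derived state '1' for petiole constricted, supporting them as a clade.
Most parsimonious ingroup topology: ((Delta,Epsilon),(Beta,(Zeta,Gamma))).
Delta and Epsilon share a more recent common ancestor with each other than either does with Beta, so Beta is the least closely related of the three.

Beta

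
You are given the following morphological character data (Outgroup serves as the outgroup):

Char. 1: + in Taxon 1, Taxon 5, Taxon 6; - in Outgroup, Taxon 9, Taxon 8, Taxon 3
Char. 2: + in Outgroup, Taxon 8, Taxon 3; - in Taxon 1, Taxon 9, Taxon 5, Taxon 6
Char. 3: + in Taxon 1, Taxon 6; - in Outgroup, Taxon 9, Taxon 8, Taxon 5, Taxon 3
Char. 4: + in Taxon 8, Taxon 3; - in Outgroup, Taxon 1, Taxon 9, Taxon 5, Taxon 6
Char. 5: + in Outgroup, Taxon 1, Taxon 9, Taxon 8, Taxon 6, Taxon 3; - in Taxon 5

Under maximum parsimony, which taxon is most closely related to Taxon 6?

Taxon 1

Character polarity is set by the outgroup: the derived state is whichever differs from the outgroup's state, so for Char. 2, Char. 5 the derived state is '-', and for the remaining characters it is '+'.
Only Taxon 1, Taxon 5, and Taxon 6 show the derived state '+' for Char. 1, supporting them as a clade.
Char. 2: derived state '-' in Taxon 1, Taxon 5, Taxon 6, and Taxon 9 only — synapomorphy for {Taxon 1, Taxon 5, Taxon 6, Taxon 9}.
Only Taxon 1 and Taxon 6 show the derived state '+' for Char. 3, supporting them as a clade.
Char. 4: derived state '+' in Taxon 3 and Taxon 8 only — synapomorphy for {Taxon 3, Taxon 8}.
Char. 5: derived state '-' in Taxon 5 only — an autapomorphy, so it tells us nothing about relationships among taxa.
Most parsimonious ingroup topology: ((((Taxon 1,Taxon 6),Taxon 5),Taxon 9),(Taxon 8,Taxon 3)).
Taxon 6 and Taxon 1 form a cherry on this tree, so they are sister taxa.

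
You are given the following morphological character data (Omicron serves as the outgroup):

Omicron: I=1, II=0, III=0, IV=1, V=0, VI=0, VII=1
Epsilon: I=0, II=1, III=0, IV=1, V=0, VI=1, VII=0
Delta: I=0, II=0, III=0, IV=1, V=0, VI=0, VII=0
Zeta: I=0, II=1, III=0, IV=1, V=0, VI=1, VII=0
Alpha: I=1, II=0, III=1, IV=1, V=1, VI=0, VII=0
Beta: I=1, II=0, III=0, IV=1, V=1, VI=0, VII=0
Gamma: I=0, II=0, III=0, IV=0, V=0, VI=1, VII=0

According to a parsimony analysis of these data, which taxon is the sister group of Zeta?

Character polarity is set by the outgroup: the derived state is whichever differs from the outgroup's state, so for I, IV, VII the derived state is '0', and for the remaining characters it is '1'.
I: derived state '0' in Delta, Epsilon, Gamma, and Zeta only — synapomorphy for {Delta, Epsilon, Gamma, Zeta}.
II: derived state '1' in Epsilon and Zeta only — synapomorphy for {Epsilon, Zeta}.
III (derived state '1') is unique to Alpha (autapomorphy; uninformative for grouping).
IV (derived state '0') is unique to Gamma (autapomorphy; uninformative for grouping).
V: derived state '1' in Alpha and Beta only — synapomorphy for {Alpha, Beta}.
Only Epsilon, Gamma, and Zeta show the derived state '1' for VI, supporting them as a clade.
All ingroup taxa share the derived state '0' for VII; it defines the ingroup but does not resolve relationships within it.
Most parsimonious ingroup topology: ((((Epsilon,Zeta),Gamma),Delta),(Alpha,Beta)).
Zeta and Epsilon form a cherry on this tree, so they are sister taxa.

Epsilon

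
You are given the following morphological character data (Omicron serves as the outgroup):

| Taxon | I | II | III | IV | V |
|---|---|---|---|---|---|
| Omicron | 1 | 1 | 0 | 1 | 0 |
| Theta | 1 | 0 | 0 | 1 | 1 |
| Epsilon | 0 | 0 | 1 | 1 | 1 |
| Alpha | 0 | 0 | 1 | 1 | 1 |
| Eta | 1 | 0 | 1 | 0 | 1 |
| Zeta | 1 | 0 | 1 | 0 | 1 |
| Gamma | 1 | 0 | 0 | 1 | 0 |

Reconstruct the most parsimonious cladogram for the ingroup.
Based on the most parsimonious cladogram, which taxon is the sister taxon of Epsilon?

Character polarity is set by the outgroup: the derived state is whichever differs from the outgroup's state, so for I, II, IV the derived state is '0', and for the remaining characters it is '1'.
Only Alpha and Epsilon show the derived state '0' for I, supporting them as a clade.
II (derived state '0') is shared by all ingroup taxa — unites the whole ingroup.
III: derived state '1' in Alpha, Epsilon, Eta, and Zeta only — synapomorphy for {Alpha, Epsilon, Eta, Zeta}.
IV: derived state '0' in Eta and Zeta only — synapomorphy for {Eta, Zeta}.
V: derived state '1' in Alpha, Epsilon, Eta, Theta, and Zeta only — synapomorphy for {Alpha, Epsilon, Eta, Theta, Zeta}.
Most parsimonious ingroup topology: ((Theta,((Epsilon,Alpha),(Eta,Zeta))),Gamma).
Epsilon and Alpha form a cherry on this tree, so they are sister taxa.

Alpha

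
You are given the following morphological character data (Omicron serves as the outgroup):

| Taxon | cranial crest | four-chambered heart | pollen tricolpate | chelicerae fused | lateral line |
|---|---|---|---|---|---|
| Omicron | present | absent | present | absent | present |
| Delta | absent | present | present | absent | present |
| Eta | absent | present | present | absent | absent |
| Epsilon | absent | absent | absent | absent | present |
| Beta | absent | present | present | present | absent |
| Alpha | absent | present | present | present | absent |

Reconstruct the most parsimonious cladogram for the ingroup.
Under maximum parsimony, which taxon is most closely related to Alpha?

Character polarity is set by the outgroup: the derived state is whichever differs from the outgroup's state, so for cranial crest, pollen tricolpate, lateral line the derived state is 'absent', and for the remaining characters it is 'present'.
cranial crest (derived state 'absent') is shared by all ingroup taxa — unites the whole ingroup.
four-chambered heart: derived state 'present' in Alpha, Beta, Delta, and Eta only — synapomorphy for {Alpha, Beta, Delta, Eta}.
pollen tricolpate (derived state 'absent') is unique to Epsilon (autapomorphy; uninformative for grouping).
chelicerae fused: derived state 'present' in Alpha and Beta only — synapomorphy for {Alpha, Beta}.
Only Alpha, Beta, and Eta show the derived state 'absent' for lateral line, supporting them as a clade.
Most parsimonious ingroup topology: ((Delta,(Eta,(Beta,Alpha))),Epsilon).
Alpha and Beta form a cherry on this tree, so they are sister taxa.

Beta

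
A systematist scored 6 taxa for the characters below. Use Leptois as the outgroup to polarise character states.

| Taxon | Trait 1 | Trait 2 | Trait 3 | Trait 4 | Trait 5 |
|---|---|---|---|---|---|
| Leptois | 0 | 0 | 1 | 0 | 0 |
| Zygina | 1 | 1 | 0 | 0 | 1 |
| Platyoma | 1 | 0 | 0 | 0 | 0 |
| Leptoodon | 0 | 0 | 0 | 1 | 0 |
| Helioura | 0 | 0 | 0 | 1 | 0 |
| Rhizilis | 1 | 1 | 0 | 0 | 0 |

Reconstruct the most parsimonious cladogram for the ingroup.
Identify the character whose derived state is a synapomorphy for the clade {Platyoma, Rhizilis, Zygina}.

Character polarity is set by the outgroup: the derived state is whichever differs from the outgroup's state, so for Trait 3 the derived state is '0', and for the remaining characters it is '1'.
Only Platyoma, Rhizilis, and Zygina show the derived state '1' for Trait 1, supporting them as a clade.
Trait 2: derived state '1' in Rhizilis and Zygina only — synapomorphy for {Rhizilis, Zygina}.
All ingroup taxa share the derived state '0' for Trait 3; it defines the ingroup but does not resolve relationships within it.
Trait 4: derived state '1' in Helioura and Leptoodon only — synapomorphy for {Helioura, Leptoodon}.
Trait 5: derived state '1' in Zygina only — an autapomorphy, so it tells us nothing about relationships among taxa.
Most parsimonious ingroup topology: (((Zygina,Rhizilis),Platyoma),(Leptoodon,Helioura)).
The clade {Platyoma, Rhizilis, Zygina} is supported by Trait 1: its derived state '1' occurs in exactly those taxa and in no other taxon (including the outgroup).

Trait 1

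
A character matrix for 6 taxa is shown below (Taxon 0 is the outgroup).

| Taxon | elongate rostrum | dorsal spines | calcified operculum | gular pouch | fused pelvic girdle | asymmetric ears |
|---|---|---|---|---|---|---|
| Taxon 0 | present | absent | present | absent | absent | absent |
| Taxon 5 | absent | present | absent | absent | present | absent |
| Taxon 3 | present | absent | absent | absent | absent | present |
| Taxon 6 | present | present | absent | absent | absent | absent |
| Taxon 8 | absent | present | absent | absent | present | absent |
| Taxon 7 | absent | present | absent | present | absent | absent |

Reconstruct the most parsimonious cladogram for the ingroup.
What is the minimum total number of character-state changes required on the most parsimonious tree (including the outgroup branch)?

Character polarity is set by the outgroup: the derived state is whichever differs from the outgroup's state, so for elongate rostrum, calcified operculum the derived state is 'absent', and for the remaining characters it is 'present'.
elongate rostrum (derived state 'absent') is shared by Taxon 5, Taxon 7, and Taxon 8 — a synapomorphy uniting that clade.
dorsal spines: derived state 'present' in Taxon 5, Taxon 6, Taxon 7, and Taxon 8 only — synapomorphy for {Taxon 5, Taxon 6, Taxon 7, Taxon 8}.
calcified operculum (derived state 'absent') is shared by all ingroup taxa — unites the whole ingroup.
gular pouch: derived state 'present' in Taxon 7 only — an autapomorphy, so it tells us nothing about relationships among taxa.
fused pelvic girdle (derived state 'present') is shared by Taxon 5 and Taxon 8 — a synapomorphy uniting that clade.
asymmetric ears: derived state 'present' in Taxon 3 only — an autapomorphy, so it tells us nothing about relationships among taxa.
Most parsimonious ingroup topology: ((((Taxon 5,Taxon 8),Taxon 7),Taxon 6),Taxon 3).
Changes per character on this tree: elongate rostrum: 1; dorsal spines: 1; calcified operculum: 1; gular pouch: 1; fused pelvic girdle: 1; asymmetric ears: 1.
Total = 6.

6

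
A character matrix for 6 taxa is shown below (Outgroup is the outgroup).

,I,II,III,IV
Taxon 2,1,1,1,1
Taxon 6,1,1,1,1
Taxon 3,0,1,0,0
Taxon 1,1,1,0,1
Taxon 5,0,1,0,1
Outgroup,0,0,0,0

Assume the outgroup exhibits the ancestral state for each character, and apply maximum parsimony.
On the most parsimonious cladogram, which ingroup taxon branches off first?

Taxon 3

The outgroup has state '0' for every character, so '1' is the derived state throughout.
I (derived state '1') is shared by Taxon 1, Taxon 2, and Taxon 6 — a synapomorphy uniting that clade.
II (derived state '1') is shared by all ingroup taxa — unites the whole ingroup.
Only Taxon 2 and Taxon 6 show the derived state '1' for III, supporting them as a clade.
IV: derived state '1' in Taxon 1, Taxon 2, Taxon 5, and Taxon 6 only — synapomorphy for {Taxon 1, Taxon 2, Taxon 5, Taxon 6}.
Most parsimonious ingroup topology: ((((Taxon 2,Taxon 6),Taxon 1),Taxon 5),Taxon 3).
Taxon 3 is sister to the clade containing all other ingroup taxa, so it is the earliest-diverging (most basal) ingroup lineage.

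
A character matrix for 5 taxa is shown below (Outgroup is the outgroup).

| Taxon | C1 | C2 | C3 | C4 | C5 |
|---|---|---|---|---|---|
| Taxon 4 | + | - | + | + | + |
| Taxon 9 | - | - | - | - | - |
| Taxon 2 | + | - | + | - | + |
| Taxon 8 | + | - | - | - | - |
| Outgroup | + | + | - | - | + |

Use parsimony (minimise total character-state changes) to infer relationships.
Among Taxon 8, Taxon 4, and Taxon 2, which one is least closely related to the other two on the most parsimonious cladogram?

Taxon 8

Character polarity is set by the outgroup: the derived state is whichever differs from the outgroup's state, so for C1, C2, C5 the derived state is '-', and for the remaining characters it is '+'.
C1 (derived state '-') is unique to Taxon 9 (autapomorphy; uninformative for grouping).
C2 (derived state '-') is shared by all ingroup taxa — unites the whole ingroup.
Only Taxon 2 and Taxon 4 show the derived state '+' for C3, supporting them as a clade.
C4: derived state '+' in Taxon 4 only — an autapomorphy, so it tells us nothing about relationships among taxa.
Only Taxon 8 and Taxon 9 show the derived state '-' for C5, supporting them as a clade.
Most parsimonious ingroup topology: ((Taxon 8,Taxon 9),(Taxon 4,Taxon 2)).
Taxon 4 and Taxon 2 share a more recent common ancestor with each other than either does with Taxon 8, so Taxon 8 is the least closely related of the three.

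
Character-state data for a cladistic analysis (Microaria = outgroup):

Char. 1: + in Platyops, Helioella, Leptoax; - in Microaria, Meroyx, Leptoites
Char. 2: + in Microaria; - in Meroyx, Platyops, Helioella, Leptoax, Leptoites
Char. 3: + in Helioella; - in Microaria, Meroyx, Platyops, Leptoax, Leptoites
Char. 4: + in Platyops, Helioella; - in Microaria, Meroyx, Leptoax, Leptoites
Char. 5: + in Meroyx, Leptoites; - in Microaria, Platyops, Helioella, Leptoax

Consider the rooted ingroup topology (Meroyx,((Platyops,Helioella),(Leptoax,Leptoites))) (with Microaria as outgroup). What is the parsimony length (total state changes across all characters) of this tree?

7

Map each character onto (Meroyx,((Platyops,Helioella),(Leptoax,Leptoites))) (rooted by Microaria) and count the minimum state changes it requires (Fitch parsimony):
Char. 1: 2; Char. 2: 1; Char. 3: 1; Char. 4: 1; Char. 5: 2.
Total tree length = 7.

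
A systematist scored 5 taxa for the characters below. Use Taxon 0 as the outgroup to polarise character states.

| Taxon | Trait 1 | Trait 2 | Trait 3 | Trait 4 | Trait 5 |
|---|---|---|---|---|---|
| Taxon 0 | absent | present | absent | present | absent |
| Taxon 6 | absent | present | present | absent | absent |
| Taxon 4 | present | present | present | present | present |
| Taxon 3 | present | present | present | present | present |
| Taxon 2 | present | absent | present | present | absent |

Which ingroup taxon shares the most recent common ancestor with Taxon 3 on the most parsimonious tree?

Taxon 4

Character polarity is set by the outgroup: the derived state is whichever differs from the outgroup's state, so for Trait 2, Trait 4 the derived state is 'absent', and for the remaining characters it is 'present'.
Trait 1: derived state 'present' in Taxon 2, Taxon 3, and Taxon 4 only — synapomorphy for {Taxon 2, Taxon 3, Taxon 4}.
Trait 2 (derived state 'absent') is unique to Taxon 2 (autapomorphy; uninformative for grouping).
All ingroup taxa share the derived state 'present' for Trait 3; it defines the ingroup but does not resolve relationships within it.
Trait 4: derived state 'absent' in Taxon 6 only — an autapomorphy, so it tells us nothing about relationships among taxa.
Only Taxon 3 and Taxon 4 show the derived state 'present' for Trait 5, supporting them as a clade.
Most parsimonious ingroup topology: (Taxon 6,((Taxon 4,Taxon 3),Taxon 2)).
Taxon 3 and Taxon 4 form a cherry on this tree, so they are sister taxa.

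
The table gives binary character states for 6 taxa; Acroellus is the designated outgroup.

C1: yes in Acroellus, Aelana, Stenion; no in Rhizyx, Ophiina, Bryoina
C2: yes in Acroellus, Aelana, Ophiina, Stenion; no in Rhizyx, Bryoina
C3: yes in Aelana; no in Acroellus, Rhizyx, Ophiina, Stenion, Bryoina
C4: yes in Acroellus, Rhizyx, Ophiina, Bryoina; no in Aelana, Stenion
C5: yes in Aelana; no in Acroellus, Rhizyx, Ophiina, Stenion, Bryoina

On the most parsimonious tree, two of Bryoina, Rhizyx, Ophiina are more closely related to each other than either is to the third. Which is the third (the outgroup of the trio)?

Ophiina

Character polarity is set by the outgroup: the derived state is whichever differs from the outgroup's state, so for C1, C2, C4 the derived state is 'no', and for the remaining characters it is 'yes'.
Only Bryoina, Ophiina, and Rhizyx show the derived state 'no' for C1, supporting them as a clade.
C2 (derived state 'no') is shared by Bryoina and Rhizyx — a synapomorphy uniting that clade.
C3: derived state 'yes' in Aelana only — an autapomorphy, so it tells us nothing about relationships among taxa.
C4: derived state 'no' in Aelana and Stenion only — synapomorphy for {Aelana, Stenion}.
C5: derived state 'yes' in Aelana only — an autapomorphy, so it tells us nothing about relationships among taxa.
Most parsimonious ingroup topology: ((Aelana,Stenion),((Rhizyx,Bryoina),Ophiina)).
Bryoina and Rhizyx share a more recent common ancestor with each other than either does with Ophiina, so Ophiina is the least closely related of the three.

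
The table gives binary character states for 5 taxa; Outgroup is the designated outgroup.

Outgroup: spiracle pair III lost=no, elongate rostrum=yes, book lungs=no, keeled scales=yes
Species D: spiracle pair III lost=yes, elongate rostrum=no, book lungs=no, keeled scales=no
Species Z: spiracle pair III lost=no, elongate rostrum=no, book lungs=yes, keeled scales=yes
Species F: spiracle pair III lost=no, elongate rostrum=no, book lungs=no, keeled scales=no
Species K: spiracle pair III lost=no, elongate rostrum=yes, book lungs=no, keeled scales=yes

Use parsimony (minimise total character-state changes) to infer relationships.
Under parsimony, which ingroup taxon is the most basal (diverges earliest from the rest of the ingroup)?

Character polarity is set by the outgroup: the derived state is whichever differs from the outgroup's state, so for elongate rostrum, keeled scales the derived state is 'no', and for the remaining characters it is 'yes'.
spiracle pair III lost: derived state 'yes' in Species D only — an autapomorphy, so it tells us nothing about relationships among taxa.
Only Species D, Species F, and Species Z show the derived state 'no' for elongate rostrum, supporting them as a clade.
book lungs (derived state 'yes') is unique to Species Z (autapomorphy; uninformative for grouping).
Only Species D and Species F show the derived state 'no' for keeled scales, supporting them as a clade.
Most parsimonious ingroup topology: (((Species D,Species F),Species Z),Species K).
Species K is sister to the clade containing all other ingroup taxa, so it is the earliest-diverging (most basal) ingroup lineage.

Species K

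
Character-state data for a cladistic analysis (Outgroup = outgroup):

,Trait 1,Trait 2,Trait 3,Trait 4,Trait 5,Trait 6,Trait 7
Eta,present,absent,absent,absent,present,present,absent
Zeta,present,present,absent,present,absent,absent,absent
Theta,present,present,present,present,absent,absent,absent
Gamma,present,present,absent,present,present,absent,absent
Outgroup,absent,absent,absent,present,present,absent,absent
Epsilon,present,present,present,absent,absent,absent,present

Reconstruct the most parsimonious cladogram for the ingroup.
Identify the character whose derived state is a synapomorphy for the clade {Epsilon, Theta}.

Trait 3

Character polarity is set by the outgroup: the derived state is whichever differs from the outgroup's state, so for Trait 4, Trait 5 the derived state is 'absent', and for the remaining characters it is 'present'.
All ingroup taxa share the derived state 'present' for Trait 1; it defines the ingroup but does not resolve relationships within it.
Trait 2: derived state 'present' in Epsilon, Gamma, Theta, and Zeta only — synapomorphy for {Epsilon, Gamma, Theta, Zeta}.
Only Epsilon and Theta show the derived state 'present' for Trait 3, supporting them as a clade.
Trait 4 (state 'absent') occurs in Epsilon and Eta but conflicts with the nesting implied by the other characters — most parsimoniously interpreted as homoplasy.
Trait 5 (derived state 'absent') is shared by Epsilon, Theta, and Zeta — a synapomorphy uniting that clade.
Trait 6 (derived state 'present') is unique to Eta (autapomorphy; uninformative for grouping).
Trait 7 (derived state 'present') is unique to Epsilon (autapomorphy; uninformative for grouping).
Most parsimonious ingroup topology: ((Gamma,((Epsilon,Theta),Zeta)),Eta).
The clade {Epsilon, Theta} is supported by Trait 3: its derived state 'present' occurs in exactly those taxa and in no other taxon (including the outgroup).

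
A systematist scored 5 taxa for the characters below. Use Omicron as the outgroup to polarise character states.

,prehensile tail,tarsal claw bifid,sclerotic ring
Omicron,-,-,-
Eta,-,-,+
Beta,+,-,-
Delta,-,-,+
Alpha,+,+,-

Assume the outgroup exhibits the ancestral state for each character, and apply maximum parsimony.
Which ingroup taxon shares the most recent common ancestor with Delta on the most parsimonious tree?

Eta

The outgroup has state '-' for every character, so '+' is the derived state throughout.
prehensile tail: derived state '+' in Alpha and Beta only — synapomorphy for {Alpha, Beta}.
tarsal claw bifid (derived state '+') is unique to Alpha (autapomorphy; uninformative for grouping).
sclerotic ring: derived state '+' in Delta and Eta only — synapomorphy for {Delta, Eta}.
Most parsimonious ingroup topology: ((Eta,Delta),(Beta,Alpha)).
Delta and Eta form a cherry on this tree, so they are sister taxa.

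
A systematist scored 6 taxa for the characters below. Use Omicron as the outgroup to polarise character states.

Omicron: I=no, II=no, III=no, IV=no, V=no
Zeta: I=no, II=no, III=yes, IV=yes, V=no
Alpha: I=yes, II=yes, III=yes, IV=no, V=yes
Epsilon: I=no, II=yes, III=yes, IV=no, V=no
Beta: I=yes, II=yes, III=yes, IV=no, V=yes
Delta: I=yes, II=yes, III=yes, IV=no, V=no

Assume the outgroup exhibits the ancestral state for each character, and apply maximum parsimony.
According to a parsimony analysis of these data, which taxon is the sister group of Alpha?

Beta

The outgroup has state 'no' for every character, so 'yes' is the derived state throughout.
I (derived state 'yes') is shared by Alpha, Beta, and Delta — a synapomorphy uniting that clade.
II (derived state 'yes') is shared by Alpha, Beta, Delta, and Epsilon — a synapomorphy uniting that clade.
III (derived state 'yes') is shared by all ingroup taxa — unites the whole ingroup.
IV (derived state 'yes') is unique to Zeta (autapomorphy; uninformative for grouping).
Only Alpha and Beta show the derived state 'yes' for V, supporting them as a clade.
Most parsimonious ingroup topology: (Zeta,(((Alpha,Beta),Delta),Epsilon)).
Alpha and Beta form a cherry on this tree, so they are sister taxa.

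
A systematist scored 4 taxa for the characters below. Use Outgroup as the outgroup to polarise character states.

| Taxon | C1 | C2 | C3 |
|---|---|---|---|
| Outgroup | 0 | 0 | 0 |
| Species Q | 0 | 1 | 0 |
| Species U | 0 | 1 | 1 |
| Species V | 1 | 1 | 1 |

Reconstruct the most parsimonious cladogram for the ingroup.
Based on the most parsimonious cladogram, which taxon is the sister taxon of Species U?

Species V

The outgroup has state '0' for every character, so '1' is the derived state throughout.
C1: derived state '1' in Species V only — an autapomorphy, so it tells us nothing about relationships among taxa.
C2 (derived state '1') is shared by all ingroup taxa — unites the whole ingroup.
Only Species U and Species V show the derived state '1' for C3, supporting them as a clade.
Most parsimonious ingroup topology: (Species Q,(Species U,Species V)).
Species U and Species V form a cherry on this tree, so they are sister taxa.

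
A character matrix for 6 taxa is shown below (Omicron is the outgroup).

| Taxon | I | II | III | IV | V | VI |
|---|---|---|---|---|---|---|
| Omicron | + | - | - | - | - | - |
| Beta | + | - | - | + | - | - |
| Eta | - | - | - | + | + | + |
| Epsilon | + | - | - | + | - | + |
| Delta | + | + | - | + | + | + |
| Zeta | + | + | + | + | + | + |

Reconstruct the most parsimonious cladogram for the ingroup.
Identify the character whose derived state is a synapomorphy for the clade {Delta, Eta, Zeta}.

Character polarity is set by the outgroup: the derived state is whichever differs from the outgroup's state, so for I the derived state is '-', and for the remaining characters it is '+'.
I: derived state '-' in Eta only — an autapomorphy, so it tells us nothing about relationships among taxa.
II (derived state '+') is shared by Delta and Zeta — a synapomorphy uniting that clade.
III: derived state '+' in Zeta only — an autapomorphy, so it tells us nothing about relationships among taxa.
All ingroup taxa share the derived state '+' for IV; it defines the ingroup but does not resolve relationships within it.
V: derived state '+' in Delta, Eta, and Zeta only — synapomorphy for {Delta, Eta, Zeta}.
VI (derived state '+') is shared by Delta, Epsilon, Eta, and Zeta — a synapomorphy uniting that clade.
Most parsimonious ingroup topology: (Beta,((Eta,(Delta,Zeta)),Epsilon)).
The clade {Delta, Eta, Zeta} is supported by V: its derived state '+' occurs in exactly those taxa and in no other taxon (including the outgroup).

V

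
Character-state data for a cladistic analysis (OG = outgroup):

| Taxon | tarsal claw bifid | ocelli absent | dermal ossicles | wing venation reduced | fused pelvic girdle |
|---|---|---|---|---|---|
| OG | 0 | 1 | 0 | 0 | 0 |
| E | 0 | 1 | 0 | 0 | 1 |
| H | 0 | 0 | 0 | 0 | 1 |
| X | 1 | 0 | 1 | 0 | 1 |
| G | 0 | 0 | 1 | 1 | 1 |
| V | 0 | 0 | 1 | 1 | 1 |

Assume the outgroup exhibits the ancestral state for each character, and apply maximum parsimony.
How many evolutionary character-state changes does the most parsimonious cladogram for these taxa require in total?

Character polarity is set by the outgroup: the derived state is whichever differs from the outgroup's state, so for ocelli absent the derived state is '0', and for the remaining characters it is '1'.
tarsal claw bifid: derived state '1' in X only — an autapomorphy, so it tells us nothing about relationships among taxa.
ocelli absent: derived state '0' in G, H, V, and X only — synapomorphy for {G, H, V, X}.
Only G, V, and X show the derived state '1' for dermal ossicles, supporting them as a clade.
wing venation reduced (derived state '1') is shared by G and V — a synapomorphy uniting that clade.
All ingroup taxa share the derived state '1' for fused pelvic girdle; it defines the ingroup but does not resolve relationships within it.
Most parsimonious ingroup topology: (E,(H,(X,(G,V)))).
Changes per character on this tree: tarsal claw bifid: 1; ocelli absent: 1; dermal ossicles: 1; wing venation reduced: 1; fused pelvic girdle: 1.
Total = 5.

5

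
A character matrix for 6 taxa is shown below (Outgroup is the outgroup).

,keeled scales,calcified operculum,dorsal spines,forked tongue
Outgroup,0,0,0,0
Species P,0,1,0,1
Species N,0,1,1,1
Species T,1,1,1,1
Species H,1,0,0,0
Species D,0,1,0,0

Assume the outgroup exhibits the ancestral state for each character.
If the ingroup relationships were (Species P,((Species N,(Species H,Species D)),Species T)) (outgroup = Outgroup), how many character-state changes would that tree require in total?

Map each character onto (Species P,((Species N,(Species H,Species D)),Species T)) (rooted by Outgroup) and count the minimum state changes it requires (Fitch parsimony):
keeled scales: 2; calcified operculum: 2; dorsal spines: 2; forked tongue: 2.
Total tree length = 8.

8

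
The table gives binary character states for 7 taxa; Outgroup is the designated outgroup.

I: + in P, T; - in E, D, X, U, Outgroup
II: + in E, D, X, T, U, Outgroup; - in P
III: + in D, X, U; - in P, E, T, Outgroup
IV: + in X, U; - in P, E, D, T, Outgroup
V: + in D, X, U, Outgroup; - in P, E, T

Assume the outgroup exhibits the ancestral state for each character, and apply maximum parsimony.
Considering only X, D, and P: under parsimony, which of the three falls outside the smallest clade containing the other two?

Character polarity is set by the outgroup: the derived state is whichever differs from the outgroup's state, so for II, V the derived state is '-', and for the remaining characters it is '+'.
Only P and T show the derived state '+' for I, supporting them as a clade.
II: derived state '-' in P only — an autapomorphy, so it tells us nothing about relationships among taxa.
III (derived state '+') is shared by D, U, and X — a synapomorphy uniting that clade.
Only U and X show the derived state '+' for IV, supporting them as a clade.
Only E, P, and T show the derived state '-' for V, supporting them as a clade.
Most parsimonious ingroup topology: (((T,P),E),((X,U),D)).
D and X share a more recent common ancestor with each other than either does with P, so P is the least closely related of the three.

P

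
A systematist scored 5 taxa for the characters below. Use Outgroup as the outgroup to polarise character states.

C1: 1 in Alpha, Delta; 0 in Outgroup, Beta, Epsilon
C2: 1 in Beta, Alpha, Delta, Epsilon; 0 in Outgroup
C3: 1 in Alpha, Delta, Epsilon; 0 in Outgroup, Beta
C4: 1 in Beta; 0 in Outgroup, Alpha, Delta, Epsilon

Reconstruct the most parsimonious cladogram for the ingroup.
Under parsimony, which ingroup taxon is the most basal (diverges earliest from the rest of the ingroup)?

The outgroup has state '0' for every character, so '1' is the derived state throughout.
C1 (derived state '1') is shared by Alpha and Delta — a synapomorphy uniting that clade.
All ingroup taxa share the derived state '1' for C2; it defines the ingroup but does not resolve relationships within it.
C3 (derived state '1') is shared by Alpha, Delta, and Epsilon — a synapomorphy uniting that clade.
C4: derived state '1' in Beta only — an autapomorphy, so it tells us nothing about relationships among taxa.
Most parsimonious ingroup topology: (Beta,((Alpha,Delta),Epsilon)).
Beta is sister to the clade containing all other ingroup taxa, so it is the earliest-diverging (most basal) ingroup lineage.

Beta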